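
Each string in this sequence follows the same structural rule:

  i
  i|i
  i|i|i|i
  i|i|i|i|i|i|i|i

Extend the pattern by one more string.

Each string is two copies of the previous one joined by '|'.
Doubling i|i|i|i|i|i|i|i with '|' between the halves:

i|i|i|i|i|i|i|i|i|i|i|i|i|i|i|i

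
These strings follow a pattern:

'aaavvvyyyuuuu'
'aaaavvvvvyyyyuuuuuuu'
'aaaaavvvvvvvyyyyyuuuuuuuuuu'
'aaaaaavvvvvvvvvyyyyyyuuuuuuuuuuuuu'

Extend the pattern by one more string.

Reading off run lengths: a runs 3, 4, 5, 6; v runs 3, 5, 7, 9; y runs 3, 4, 5, 6; u runs 4, 7, 10, 13 — each is linear in n (n = 1, 2, …).
At n = 5 the blocks have lengths 7, 11, 7, 16.

aaaaaaavvvvvvvvvvvyyyyyyyuuuuuuuuuuuuuuuu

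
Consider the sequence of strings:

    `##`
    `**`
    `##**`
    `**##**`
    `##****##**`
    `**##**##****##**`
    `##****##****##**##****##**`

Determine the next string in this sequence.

**##**##****##**##****##****##**##****##**

Each term (from the third on) is the two preceding terms concatenated in order: term 3 = ##·** = ##**.
Continuing: **##**##****##** · ##****##****##**##****##** gives term 8.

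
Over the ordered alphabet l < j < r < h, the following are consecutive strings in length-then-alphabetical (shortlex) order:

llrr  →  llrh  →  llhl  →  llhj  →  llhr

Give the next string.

Find the rightmost character of llhr below h, bump it to the next letter, and reset everything to its right to l.

llhh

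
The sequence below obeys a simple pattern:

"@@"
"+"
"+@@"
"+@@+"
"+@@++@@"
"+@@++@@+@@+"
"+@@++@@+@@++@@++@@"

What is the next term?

Each term (from the third on) is the previous term followed by the one before it: term 3 = +·@@ = +@@.
Continuing: +@@++@@+@@++@@++@@ · +@@++@@+@@+ gives term 8.

+@@++@@+@@++@@++@@+@@++@@+@@+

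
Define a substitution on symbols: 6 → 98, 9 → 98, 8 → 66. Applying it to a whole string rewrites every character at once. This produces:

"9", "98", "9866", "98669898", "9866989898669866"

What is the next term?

98669898986698669866989898669898

φ(9866989898669866) expands symbol-by-symbol to 98 66 98 98 98 66 98 66 98 66 98 98 98 66 98 98; joining the 16 pieces gives the next term.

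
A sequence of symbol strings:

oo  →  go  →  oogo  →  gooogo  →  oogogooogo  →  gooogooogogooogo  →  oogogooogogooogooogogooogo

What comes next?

gooogooogogooogooogogooogogooogooogogooogo

Each term (from the third on) is the two preceding terms concatenated in order: term 3 = oo·go = oogo.
Continuing: gooogooogogooogo · oogogooogogooogooogogooogo gives term 8.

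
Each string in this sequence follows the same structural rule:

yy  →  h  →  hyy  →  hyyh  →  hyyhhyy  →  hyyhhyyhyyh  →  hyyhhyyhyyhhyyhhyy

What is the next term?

From term 3 onward, concatenate the last term with the second-to-last: h·yy = hyy, hyy·h = hyyh, …
Continuing: hyyhhyyhyyhhyyhhyy · hyyhhyyhyyh gives term 8.

hyyhhyyhyyhhyyhhyyhyyhhyyhyyh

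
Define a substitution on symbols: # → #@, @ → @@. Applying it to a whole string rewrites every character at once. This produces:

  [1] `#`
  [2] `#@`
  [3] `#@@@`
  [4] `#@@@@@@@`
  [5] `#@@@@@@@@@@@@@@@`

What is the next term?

Rewriting the 16 symbols of #@@@@@@@@@@@@@@@ one by one yields #@ @@ @@ @@ @@ @@ @@ @@ @@ @@ @@ @@ @@ @@ @@ @@; concatenated:

#@@@@@@@@@@@@@@@@@@@@@@@@@@@@@@@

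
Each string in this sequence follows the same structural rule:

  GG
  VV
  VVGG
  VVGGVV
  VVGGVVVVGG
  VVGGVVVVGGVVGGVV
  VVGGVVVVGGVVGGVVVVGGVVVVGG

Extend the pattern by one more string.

VVGGVVVVGGVVGGVVVVGGVVVVGGVVGGVVVVGGVVGGVV

Each term (from the third on) is the previous term followed by the one before it: term 3 = VV·GG = VVGG.
Continuing: VVGGVVVVGGVVGGVVVVGGVVVVGG · VVGGVVVVGGVVGGVV gives term 8.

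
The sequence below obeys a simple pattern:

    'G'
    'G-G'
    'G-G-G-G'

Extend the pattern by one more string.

Each string is two copies of the previous one joined by '-'.
Doubling G-G-G-G with '-' between the halves:

G-G-G-G-G-G-G-G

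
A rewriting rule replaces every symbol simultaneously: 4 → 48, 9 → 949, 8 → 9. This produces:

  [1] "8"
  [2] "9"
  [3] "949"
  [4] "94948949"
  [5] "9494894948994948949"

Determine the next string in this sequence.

94948949489949489494899499494894948994948949

Applying the rule to each of the 19 symbols of 9494894948994948949 gives the pieces 949 48 949 48 9 949 48 949 48 9 949 949 48 949 48 9 949 48 949, which concatenate to the answer.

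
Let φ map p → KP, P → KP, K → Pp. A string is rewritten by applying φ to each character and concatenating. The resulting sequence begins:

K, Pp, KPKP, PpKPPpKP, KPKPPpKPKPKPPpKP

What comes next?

φ(KPKPPpKPKPKPPpKP) expands symbol-by-symbol to Pp KP Pp KP KP KP Pp KP Pp KP Pp KP KP KP Pp KP; joining the 16 pieces gives the next term.

PpKPPpKPKPKPPpKPPpKPPpKPKPKPPpKP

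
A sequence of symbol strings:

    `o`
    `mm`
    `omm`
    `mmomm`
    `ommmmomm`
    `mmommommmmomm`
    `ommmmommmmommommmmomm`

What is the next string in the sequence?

Each term (from the third on) is the two preceding terms concatenated in order: term 3 = o·mm = omm.
Continuing: mmommommmmomm · ommmmommmmommommmmomm gives term 8.

mmommommmmommommmmommmmommommmmomm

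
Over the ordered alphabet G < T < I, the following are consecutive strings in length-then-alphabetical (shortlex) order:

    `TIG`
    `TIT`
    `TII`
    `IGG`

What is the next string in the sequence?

IGT

Treat IGG as a base-3 numeral over the given alphabet and add one, carrying through any trailing I's.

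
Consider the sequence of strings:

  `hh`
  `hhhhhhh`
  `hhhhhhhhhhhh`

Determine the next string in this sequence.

hhhhhhhhhhhhhhhhh

Every step adds hhhhh at the front: s(k+1) = hhhhh·s(k).
One more step from hhhhhhhhhhhh gives the answer.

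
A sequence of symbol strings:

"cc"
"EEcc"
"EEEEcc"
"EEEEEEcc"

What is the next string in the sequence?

EEEEEEEEcc

Each term is the previous one with EE prepended.
One more step from EEEEEEcc gives the answer.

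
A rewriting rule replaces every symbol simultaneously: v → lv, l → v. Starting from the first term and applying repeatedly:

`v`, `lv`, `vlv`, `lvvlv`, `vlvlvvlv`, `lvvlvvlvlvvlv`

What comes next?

φ(lvvlvvlvlvvlv) expands symbol-by-symbol to v lv lv v lv lv v lv v lv lv v lv; joining the 13 pieces gives the next term.

vlvlvvlvlvvlvvlvlvvlv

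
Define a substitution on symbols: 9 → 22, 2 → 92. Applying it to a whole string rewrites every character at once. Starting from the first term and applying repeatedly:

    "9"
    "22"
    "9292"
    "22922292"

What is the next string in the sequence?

9292229292922292

Expanding 22922292: 2→92, 2→92, 9→22, 2→92, 2→92, 2→92, 9→22, 2→92. Concatenated: 92 92 22 92 92 92 22 92.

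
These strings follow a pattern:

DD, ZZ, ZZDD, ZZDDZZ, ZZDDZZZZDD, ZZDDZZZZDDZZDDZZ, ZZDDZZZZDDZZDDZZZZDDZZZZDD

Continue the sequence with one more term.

ZZDDZZZZDDZZDDZZZZDDZZZZDDZZDDZZZZDDZZDDZZ

This is a Fibonacci-style word recurrence s(k) = s(k−1)·s(k−2): e.g. ZZ·DD = ZZDD.
The next term joins ZZDDZZZZDDZZDDZZZZDDZZZZDD and ZZDDZZZZDDZZDDZZ.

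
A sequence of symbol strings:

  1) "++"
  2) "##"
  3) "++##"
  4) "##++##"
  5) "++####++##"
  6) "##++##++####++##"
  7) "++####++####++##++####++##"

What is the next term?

##++##++####++##++####++####++##++####++##

This is a Fibonacci-style word recurrence s(k) = s(k−2)·s(k−1): e.g. ++·## = ++##.
Continuing: ##++##++####++## · ++####++####++##++####++## gives term 8.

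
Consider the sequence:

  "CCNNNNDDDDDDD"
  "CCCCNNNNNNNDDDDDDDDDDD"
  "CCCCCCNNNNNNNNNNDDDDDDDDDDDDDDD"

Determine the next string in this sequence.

CCCCCCCCNNNNNNNNNNNNNDDDDDDDDDDDDDDDDDDD

Each string has the form C^{2n} N^{3n+1} D^{4n+3} (n = 1, 2, …).
For the next term, n = 4, so the run lengths are 8, 13, 19.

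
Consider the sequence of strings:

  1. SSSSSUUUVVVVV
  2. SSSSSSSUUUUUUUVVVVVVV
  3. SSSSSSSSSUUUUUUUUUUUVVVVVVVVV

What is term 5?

SSSSSSSSSSSSSUUUUUUUUUUUUUUUUUUUVVVVVVVVVVVVV

The n-th term is 2n+3 S's then 4n-1 U's then 2n+3 V's (n = 1, 2, …).
For term 5, n = 5, so the run lengths are 13, 19, 13.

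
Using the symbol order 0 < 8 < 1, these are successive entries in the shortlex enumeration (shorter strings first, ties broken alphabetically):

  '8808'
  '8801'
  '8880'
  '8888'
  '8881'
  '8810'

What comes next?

The successor of 8810 increments the rightmost position that isn't already 1 and resets every position after it to 0.

8818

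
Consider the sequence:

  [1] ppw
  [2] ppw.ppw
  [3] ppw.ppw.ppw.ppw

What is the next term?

ppw.ppw.ppw.ppw.ppw.ppw.ppw.ppw

Every step duplicates the string with '.' between the halves.
So the next term is two copies of ppw.ppw.ppw.ppw with '.' between the halves.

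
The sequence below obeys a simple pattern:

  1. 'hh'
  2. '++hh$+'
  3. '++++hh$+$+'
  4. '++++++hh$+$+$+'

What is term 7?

Each term wraps the previous one in ++ on the left and $+ on the right.
From ++++++hh$+$+$+, 3 further steps: ++++++hh$+$+$+ → ++++++++hh$+$+$+$+ → ++++++++++hh$+$+$+$+$+ → (answer).

++++++++++++hh$+$+$+$+$+$+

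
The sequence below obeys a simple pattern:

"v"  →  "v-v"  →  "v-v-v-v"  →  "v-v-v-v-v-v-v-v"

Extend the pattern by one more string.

v-v-v-v-v-v-v-v-v-v-v-v-v-v-v-v

Every step duplicates the string with '-' between the halves.
So the next term is two copies of v-v-v-v-v-v-v-v with '-' between the halves.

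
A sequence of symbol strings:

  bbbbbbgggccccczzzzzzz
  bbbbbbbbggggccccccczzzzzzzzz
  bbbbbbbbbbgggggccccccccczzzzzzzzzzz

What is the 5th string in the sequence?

bbbbbbbbbbbbbbgggggggccccccccccccczzzzzzzzzzzzzzz

Each string has the form b^{2n} g^{n} c^{2n-1} z^{2n+1}, where the shown terms are n = 3, 4, 5.
For term 5, n = 7, so the run lengths are 14, 7, 13, 15.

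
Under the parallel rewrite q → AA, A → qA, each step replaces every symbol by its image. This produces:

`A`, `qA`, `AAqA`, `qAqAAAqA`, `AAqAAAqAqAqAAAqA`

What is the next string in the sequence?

qAqAAAqAqAqAAAqAAAqAAAqAqAqAAAqA

Applying the rule to each of the 16 symbols of AAqAAAqAqAqAAAqA gives the pieces qA qA AA qA qA qA AA qA AA qA AA qA qA qA AA qA, which concatenate to the answer.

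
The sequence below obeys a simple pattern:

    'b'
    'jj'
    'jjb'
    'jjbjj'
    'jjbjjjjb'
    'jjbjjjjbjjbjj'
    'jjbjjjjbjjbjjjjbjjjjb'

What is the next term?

Each term (from the third on) is the previous term followed by the one before it: term 3 = jj·b = jjb.
Continuing: jjbjjjjbjjbjjjjbjjjjb · jjbjjjjbjjbjj gives term 8.

jjbjjjjbjjbjjjjbjjjjbjjbjjjjbjjbjj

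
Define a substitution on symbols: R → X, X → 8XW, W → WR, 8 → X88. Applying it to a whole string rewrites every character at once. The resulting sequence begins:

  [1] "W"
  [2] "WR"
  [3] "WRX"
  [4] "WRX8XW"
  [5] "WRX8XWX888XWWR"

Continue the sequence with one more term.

WRX8XWX888XWWR8XWX88X88X888XWWRWRX

Applying the rule to each of the 14 symbols of WRX8XWX888XWWR gives the pieces WR X 8XW X88 8XW WR 8XW X88 X88 X88 8XW WR WR X, which concatenate to the answer.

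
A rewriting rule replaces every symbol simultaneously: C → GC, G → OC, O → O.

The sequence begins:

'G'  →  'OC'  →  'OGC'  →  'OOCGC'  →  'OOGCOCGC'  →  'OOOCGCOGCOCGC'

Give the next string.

φ(OOOCGCOGCOCGC) expands symbol-by-symbol to O O O GC OC GC O OC GC O GC OC GC; joining the 13 pieces gives the next term.

OOOGCOCGCOOCGCOGCOCGC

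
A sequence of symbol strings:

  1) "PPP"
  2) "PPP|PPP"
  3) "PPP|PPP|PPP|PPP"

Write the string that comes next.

PPP|PPP|PPP|PPP|PPP|PPP|PPP|PPP

s(k+1) = s(k)·|·s(k) — each term doubles the last with '|' between the halves.
One more doubling of PPP|PPP|PPP|PPP gives the answer.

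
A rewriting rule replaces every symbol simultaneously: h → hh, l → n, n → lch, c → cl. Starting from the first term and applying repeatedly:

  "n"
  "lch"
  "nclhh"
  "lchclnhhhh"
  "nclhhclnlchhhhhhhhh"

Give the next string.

lchclnhhhhclnlchnclhhhhhhhhhhhhhhhhhh

Replace each of the 19 characters of nclhhclnlchhhhhhhhh in place — lch cl n hh hh cl n lch n cl hh hh hh hh hh hh hh hh hh — and concatenate.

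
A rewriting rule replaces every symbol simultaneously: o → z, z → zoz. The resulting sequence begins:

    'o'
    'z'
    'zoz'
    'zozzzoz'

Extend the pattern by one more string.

Expanding zozzzoz: z→zoz, o→z, z→zoz, z→zoz, z→zoz, o→z, z→zoz. Concatenated: zoz z zoz zoz zoz z zoz.

zozzzozzozzozzzoz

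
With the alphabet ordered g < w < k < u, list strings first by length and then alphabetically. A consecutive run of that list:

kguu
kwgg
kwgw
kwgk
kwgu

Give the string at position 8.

Stepping forward 3 times from kwgu: kwgu → kwwg → kwww, then the target.

kwwk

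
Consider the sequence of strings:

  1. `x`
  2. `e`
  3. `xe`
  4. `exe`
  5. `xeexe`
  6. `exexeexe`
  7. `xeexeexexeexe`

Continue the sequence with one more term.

Each term (from the third on) is the two preceding terms concatenated in order: term 3 = x·e = xe.
Continuing: exexeexe · xeexeexexeexe gives term 8.

exexeexexeexeexexeexe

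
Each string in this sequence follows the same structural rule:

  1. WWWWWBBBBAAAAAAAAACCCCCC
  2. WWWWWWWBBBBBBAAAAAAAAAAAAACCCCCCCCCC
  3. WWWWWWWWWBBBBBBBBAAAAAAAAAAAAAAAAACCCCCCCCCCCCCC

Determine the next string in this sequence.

WWWWWWWWWWWBBBBBBBBBBAAAAAAAAAAAAAAAAAAAAACCCCCCCCCCCCCCCCCC

Each string has the form W^{2n+1} B^{2n} A^{4n+1} C^{4n-2}, where the shown terms are n = 2, 3, 4.
Setting n = 5 gives 11, 10, 21, 18 characters in each block.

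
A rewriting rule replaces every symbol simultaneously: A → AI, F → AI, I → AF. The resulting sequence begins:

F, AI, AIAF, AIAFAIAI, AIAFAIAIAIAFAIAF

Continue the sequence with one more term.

Rewriting the 16 symbols of AIAFAIAIAIAFAIAF one by one yields AI AF AI AI AI AF AI AF AI AF AI AI AI AF AI AI; concatenated:

AIAFAIAIAIAFAIAFAIAFAIAIAIAFAIAI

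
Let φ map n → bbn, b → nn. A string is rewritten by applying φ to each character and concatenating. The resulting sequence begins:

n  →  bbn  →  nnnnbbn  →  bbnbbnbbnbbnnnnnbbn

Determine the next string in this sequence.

Rewriting the 19 symbols of bbnbbnbbnbbnnnnnbbn one by one yields nn nn bbn nn nn bbn nn nn bbn nn nn bbn bbn bbn bbn bbn nn nn bbn; concatenated:

nnnnbbnnnnnbbnnnnnbbnnnnnbbnbbnbbnbbnbbnnnnnbbn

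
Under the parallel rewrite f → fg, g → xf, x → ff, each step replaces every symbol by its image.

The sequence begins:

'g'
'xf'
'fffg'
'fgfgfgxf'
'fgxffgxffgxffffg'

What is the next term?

Applying the rule to each of the 16 symbols of fgxffgxffgxffffg gives the pieces fg xf ff fg fg xf ff fg fg xf ff fg fg fg fg xf, which concatenate to the answer.

fgxffffgfgxffffgfgxffffgfgfgfgxf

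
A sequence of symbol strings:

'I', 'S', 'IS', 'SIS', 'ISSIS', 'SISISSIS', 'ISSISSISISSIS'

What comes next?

Each term (from the third on) is the two preceding terms concatenated in order: term 3 = I·S = IS.
The next term joins SISISSIS and ISSISSISISSIS.

SISISSISISSISSISISSIS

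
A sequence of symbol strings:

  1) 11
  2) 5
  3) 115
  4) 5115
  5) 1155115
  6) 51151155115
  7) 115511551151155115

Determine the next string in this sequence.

From term 3 onward, concatenate the second-to-last term with the last: 11·5 = 115, 5·115 = 5115, …
Continuing: 51151155115 · 115511551151155115 gives term 8.

51151155115115511551151155115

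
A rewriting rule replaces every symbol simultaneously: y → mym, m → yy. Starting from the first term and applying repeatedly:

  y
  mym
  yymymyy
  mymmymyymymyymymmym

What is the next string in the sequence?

Applying the rule to each of the 19 symbols of mymmymyymymyymymmym gives the pieces yy mym yy yy mym yy mym mym yy mym yy mym mym yy mym yy yy mym yy, which concatenate to the answer.

yymymyyyymymyymymmymyymymyymymmymyymymyyyymymyy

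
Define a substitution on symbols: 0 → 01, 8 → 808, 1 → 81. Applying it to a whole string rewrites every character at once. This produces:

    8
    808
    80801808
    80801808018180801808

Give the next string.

8080180801818080180801818088180801808018180801808

Applying the rule to each of the 20 symbols of 80801808018180801808 gives the pieces 808 01 808 01 81 808 01 808 01 81 808 81 808 01 808 01 81 808 01 808, which concatenate to the answer.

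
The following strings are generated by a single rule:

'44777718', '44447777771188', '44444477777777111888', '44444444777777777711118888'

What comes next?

44444444447777777777771111188888

Each string has the form 4^{2n} 7^{2n+2} 1^{n} 8^{n} (n = 1, 2, …).
At n = 5 the blocks have lengths 10, 12, 5, 5.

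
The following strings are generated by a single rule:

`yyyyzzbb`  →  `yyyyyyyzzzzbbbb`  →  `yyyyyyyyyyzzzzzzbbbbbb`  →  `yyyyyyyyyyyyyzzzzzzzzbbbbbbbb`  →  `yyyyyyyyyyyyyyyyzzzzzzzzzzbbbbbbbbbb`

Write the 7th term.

Each string has the form y^{3n+1} z^{2n} b^{2n} (n = 1, 2, …).
For term 7, n = 7, so the run lengths are 22, 14, 14.

yyyyyyyyyyyyyyyyyyyyyyzzzzzzzzzzzzzzbbbbbbbbbbbbbb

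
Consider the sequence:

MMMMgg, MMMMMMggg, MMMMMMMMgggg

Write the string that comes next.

MMMMMMMMMMggggg

Term n consists of 2n M's, followed by n g's, where the shown terms are n = 2, 3, 4.
Setting n = 5 gives 10, 5 characters in each block.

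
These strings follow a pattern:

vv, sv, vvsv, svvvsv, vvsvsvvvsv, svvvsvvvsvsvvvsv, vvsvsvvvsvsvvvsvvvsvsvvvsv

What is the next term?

svvvsvvvsvsvvvsvvvsvsvvvsvsvvvsvvvsvsvvvsv

From term 3 onward, concatenate the second-to-last term with the last: vv·sv = vvsv, sv·vvsv = svvvsv, …
Continuing: svvvsvvvsvsvvvsv · vvsvsvvvsvsvvvsvvvsvsvvvsv gives term 8.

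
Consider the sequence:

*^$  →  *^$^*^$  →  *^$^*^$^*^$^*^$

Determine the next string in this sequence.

Each string is two copies of the previous one joined by '^'.
So the next term is two copies of *^$^*^$^*^$^*^$ with '^' between the halves.

*^$^*^$^*^$^*^$^*^$^*^$^*^$^*^$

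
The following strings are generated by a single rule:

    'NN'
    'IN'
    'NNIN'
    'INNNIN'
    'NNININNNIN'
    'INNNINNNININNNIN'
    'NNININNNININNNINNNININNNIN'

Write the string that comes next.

INNNINNNININNNINNNININNNININNNINNNININNNIN

Each term (from the third on) is the two preceding terms concatenated in order: term 3 = NN·IN = NNIN.
So term 8 is INNNINNNININNNIN·NNININNNININNNINNNININNNIN.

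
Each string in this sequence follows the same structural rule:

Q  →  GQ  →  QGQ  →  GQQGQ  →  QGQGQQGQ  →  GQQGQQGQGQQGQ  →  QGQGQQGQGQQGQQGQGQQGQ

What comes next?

GQQGQQGQGQQGQQGQGQQGQGQQGQQGQGQQGQ

From term 3 onward, concatenate the second-to-last term with the last: Q·GQ = QGQ, GQ·QGQ = GQQGQ, …
Continuing: GQQGQQGQGQQGQ · QGQGQQGQGQQGQQGQGQQGQ gives term 8.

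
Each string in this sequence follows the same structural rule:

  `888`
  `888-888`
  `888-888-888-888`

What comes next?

Each string is two copies of the previous one joined by '-'.
Doubling 888-888-888-888 with '-' between the halves:

888-888-888-888-888-888-888-888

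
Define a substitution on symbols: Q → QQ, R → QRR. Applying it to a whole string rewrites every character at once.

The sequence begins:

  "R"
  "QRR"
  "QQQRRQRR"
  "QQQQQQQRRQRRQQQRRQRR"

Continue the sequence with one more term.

Rewriting the 20 symbols of QQQQQQQRRQRRQQQRRQRR one by one yields QQ QQ QQ QQ QQ QQ QQ QRR QRR QQ QRR QRR QQ QQ QQ QRR QRR QQ QRR QRR; concatenated:

QQQQQQQQQQQQQQQRRQRRQQQRRQRRQQQQQQQRRQRRQQQRRQRR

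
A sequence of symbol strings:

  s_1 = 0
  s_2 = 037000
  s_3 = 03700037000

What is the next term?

Every step adds 37000 to the end: s(k+1) = s(k)·37000.
So the next term is 03700037000·37000.

0370003700037000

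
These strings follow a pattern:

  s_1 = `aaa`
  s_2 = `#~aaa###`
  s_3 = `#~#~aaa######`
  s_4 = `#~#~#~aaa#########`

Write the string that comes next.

Every step adds #~ to the front and ### to the end of the previous string.
Applying this once more to #~#~#~aaa#########:

#~#~#~#~aaa############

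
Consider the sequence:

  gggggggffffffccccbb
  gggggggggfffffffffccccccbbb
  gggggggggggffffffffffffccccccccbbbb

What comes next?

The n-th term is 2n+3 g's then 3n f's then 2n c's then n b's, where the shown terms are n = 2, 3, 4.
For the next term, n = 5, so the run lengths are 13, 15, 10, 5.

gggggggggggggfffffffffffffffccccccccccbbbbb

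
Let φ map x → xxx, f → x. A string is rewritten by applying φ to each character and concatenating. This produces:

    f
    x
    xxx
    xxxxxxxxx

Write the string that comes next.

xxxxxxxxxxxxxxxxxxxxxxxxxxx

Expanding xxxxxxxxx: x→xxx, x→xxx, x→xxx, x→xxx, x→xxx, x→xxx, x→xxx, x→xxx, x→xxx. Concatenated: xxx xxx xxx xxx xxx xxx xxx xxx xxx.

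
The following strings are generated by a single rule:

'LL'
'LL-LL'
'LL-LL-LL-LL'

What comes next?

s(k+1) = s(k)·-·s(k) — each term doubles the last with '-' between the halves.
So the next term is two copies of LL-LL-LL-LL with '-' between the halves.

LL-LL-LL-LL-LL-LL-LL-LL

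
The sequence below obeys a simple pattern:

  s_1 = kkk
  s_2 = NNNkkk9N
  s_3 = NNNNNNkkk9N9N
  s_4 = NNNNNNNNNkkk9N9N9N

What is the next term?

Each term wraps the previous one in NNN on the left and 9N on the right.
Applying this once more to NNNNNNNNNkkk9N9N9N:

NNNNNNNNNNNNkkk9N9N9N9N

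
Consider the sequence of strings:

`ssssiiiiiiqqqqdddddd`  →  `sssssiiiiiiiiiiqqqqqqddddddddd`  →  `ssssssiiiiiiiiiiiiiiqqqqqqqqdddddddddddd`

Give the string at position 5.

ssssssssiiiiiiiiiiiiiiiiiiiiiiqqqqqqqqqqqqdddddddddddddddddd

Each string has the form s^{n+2} i^{4n-2} q^{2n} d^{3n}, where the shown terms are n = 2, 3, 4.
Setting n = 6 gives 8, 22, 12, 18 characters in each block.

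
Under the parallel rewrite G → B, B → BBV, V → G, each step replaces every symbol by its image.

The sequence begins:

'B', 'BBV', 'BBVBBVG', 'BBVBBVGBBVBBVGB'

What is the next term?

Applying the rule to each of the 15 symbols of BBVBBVGBBVBBVGB gives the pieces BBV BBV G BBV BBV G B BBV BBV G BBV BBV G B BBV, which concatenate to the answer.

BBVBBVGBBVBBVGBBBVBBVGBBVBBVGBBBV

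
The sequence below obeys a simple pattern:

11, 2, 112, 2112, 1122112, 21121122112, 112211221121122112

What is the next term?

Each term (from the third on) is the two preceding terms concatenated in order: term 3 = 11·2 = 112.
Continuing: 21121122112 · 112211221121122112 gives term 8.

21121122112112211221121122112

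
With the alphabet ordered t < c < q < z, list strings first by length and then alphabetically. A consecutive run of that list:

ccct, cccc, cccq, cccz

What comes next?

ccqt

The successor of cccz increments the rightmost position that isn't already z and resets every position after it to t.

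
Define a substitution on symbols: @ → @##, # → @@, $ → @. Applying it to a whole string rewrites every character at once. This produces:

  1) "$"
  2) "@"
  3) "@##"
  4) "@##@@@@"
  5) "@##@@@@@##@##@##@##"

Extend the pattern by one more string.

@##@@@@@##@##@##@##@##@@@@@##@@@@@##@@@@@##@@@@

φ(@##@@@@@##@##@##@##) expands symbol-by-symbol to @## @@ @@ @## @## @## @## @## @@ @@ @## @@ @@ @## @@ @@ @## @@ @@; joining the 19 pieces gives the next term.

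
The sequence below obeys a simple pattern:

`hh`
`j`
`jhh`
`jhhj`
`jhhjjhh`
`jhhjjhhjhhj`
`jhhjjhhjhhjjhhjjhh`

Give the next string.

Each term (from the third on) is the previous term followed by the one before it: term 3 = j·hh = jhh.
The next term joins jhhjjhhjhhjjhhjjhh and jhhjjhhjhhj.

jhhjjhhjhhjjhhjjhhjhhjjhhjhhj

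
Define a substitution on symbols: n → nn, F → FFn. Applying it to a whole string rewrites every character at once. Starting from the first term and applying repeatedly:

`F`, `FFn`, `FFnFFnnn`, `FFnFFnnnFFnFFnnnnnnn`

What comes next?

FFnFFnnnFFnFFnnnnnnnFFnFFnnnFFnFFnnnnnnnnnnnnnnn

φ(FFnFFnnnFFnFFnnnnnnn) expands symbol-by-symbol to FFn FFn nn FFn FFn nn nn nn FFn FFn nn FFn FFn nn nn nn nn nn nn nn; joining the 20 pieces gives the next term.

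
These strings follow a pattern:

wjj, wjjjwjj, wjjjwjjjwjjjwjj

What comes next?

wjjjwjjjwjjjwjjjwjjjwjjjwjjjwjj

Every step duplicates the string with 'j' between the halves.
One more doubling of wjjjwjjjwjjjwjj gives the answer.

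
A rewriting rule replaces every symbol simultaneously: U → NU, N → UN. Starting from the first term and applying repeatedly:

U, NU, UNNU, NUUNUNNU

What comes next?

Expanding NUUNUNNU: N→UN, U→NU, U→NU, N→UN, U→NU, N→UN, N→UN, U→NU. Concatenated: UN NU NU UN NU UN UN NU.

UNNUNUUNNUUNUNNU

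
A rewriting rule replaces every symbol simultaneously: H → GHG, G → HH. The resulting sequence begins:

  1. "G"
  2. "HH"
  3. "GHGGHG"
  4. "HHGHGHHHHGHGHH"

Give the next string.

Rewriting the 14 symbols of HHGHGHHHHGHGHH one by one yields GHG GHG HH GHG HH GHG GHG GHG GHG HH GHG HH GHG GHG; concatenated:

GHGGHGHHGHGHHGHGGHGGHGGHGHHGHGHHGHGGHG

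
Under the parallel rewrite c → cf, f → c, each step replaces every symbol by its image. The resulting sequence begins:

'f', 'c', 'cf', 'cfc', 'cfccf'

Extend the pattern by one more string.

cfccfcfc

Rewriting each symbol of cfccf: c→cf, f→c, c→cf, c→cf, f→c, which concatenates to cf c cf cf c.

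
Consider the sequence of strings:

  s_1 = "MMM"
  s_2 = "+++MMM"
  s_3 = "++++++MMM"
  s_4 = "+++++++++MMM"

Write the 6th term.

Every step adds +++ at the front: s(k+1) = +++·s(k).
From +++++++++MMM, 2 further steps: +++++++++MMM → ++++++++++++MMM → (answer).

+++++++++++++++MMM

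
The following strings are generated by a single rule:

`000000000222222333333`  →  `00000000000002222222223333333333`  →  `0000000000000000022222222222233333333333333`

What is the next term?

000000000000000000000222222222222222333333333333333333

Term n consists of 4n+1 0's, followed by 3n 2's, followed by 4n-2 3's, where the shown terms are n = 2, 3, 4.
Setting n = 5 gives 21, 15, 18 characters in each block.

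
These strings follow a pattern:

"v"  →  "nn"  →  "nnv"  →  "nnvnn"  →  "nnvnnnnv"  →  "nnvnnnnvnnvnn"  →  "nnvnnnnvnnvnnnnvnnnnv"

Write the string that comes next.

From term 3 onward, concatenate the last term with the second-to-last: nn·v = nnv, nnv·nn = nnvnn, …
The next term joins nnvnnnnvnnvnnnnvnnnnv and nnvnnnnvnnvnn.

nnvnnnnvnnvnnnnvnnnnvnnvnnnnvnnvnn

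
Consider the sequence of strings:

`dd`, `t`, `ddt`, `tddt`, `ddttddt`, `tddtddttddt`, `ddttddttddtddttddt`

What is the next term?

This is a Fibonacci-style word recurrence s(k) = s(k−2)·s(k−1): e.g. dd·t = ddt.
The next term joins tddtddttddt and ddttddttddtddttddt.

tddtddttddtddttddttddtddttddt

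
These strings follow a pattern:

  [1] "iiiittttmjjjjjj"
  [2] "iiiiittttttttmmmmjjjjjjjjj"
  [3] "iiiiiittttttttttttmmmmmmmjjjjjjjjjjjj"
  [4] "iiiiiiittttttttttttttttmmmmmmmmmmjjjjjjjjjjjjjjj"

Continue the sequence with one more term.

iiiiiiiittttttttttttttttttttmmmmmmmmmmmmmjjjjjjjjjjjjjjjjjj

The n-th term is n+3 i's then 4n t's then 3n-2 m's then 3n+3 j's (n = 1, 2, …).
For the next term, n = 5, so the run lengths are 8, 20, 13, 18.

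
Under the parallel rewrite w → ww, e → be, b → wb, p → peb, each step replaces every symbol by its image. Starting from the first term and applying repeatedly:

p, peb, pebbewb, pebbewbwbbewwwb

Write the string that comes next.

pebbewbwbbewwwbwwwbwbbewwwwwwwb

Replace each of the 15 characters of pebbewbwbbewwwb in place — peb be wb wb be ww wb ww wb wb be ww ww ww wb — and concatenate.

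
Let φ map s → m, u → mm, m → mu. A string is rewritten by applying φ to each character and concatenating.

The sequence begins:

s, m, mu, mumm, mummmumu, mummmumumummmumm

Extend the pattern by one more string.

Applying the rule to each of the 16 symbols of mummmumumummmumm gives the pieces mu mm mu mu mu mm mu mm mu mm mu mu mu mm mu mu, which concatenate to the answer.

mummmumumummmummmummmumumummmumu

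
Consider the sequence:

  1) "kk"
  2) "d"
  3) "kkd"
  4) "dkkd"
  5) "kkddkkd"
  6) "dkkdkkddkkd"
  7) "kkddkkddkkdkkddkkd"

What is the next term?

dkkdkkddkkdkkddkkddkkdkkddkkd

Each term (from the third on) is the two preceding terms concatenated in order: term 3 = kk·d = kkd.
Continuing: dkkdkkddkkd · kkddkkddkkdkkddkkd gives term 8.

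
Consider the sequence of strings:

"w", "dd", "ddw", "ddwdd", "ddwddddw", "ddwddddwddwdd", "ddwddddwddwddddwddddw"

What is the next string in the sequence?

From term 3 onward, concatenate the last term with the second-to-last: dd·w = ddw, ddw·dd = ddwdd, …
The next term joins ddwddddwddwddddwddddw and ddwddddwddwdd.

ddwddddwddwddddwddddwddwddddwddwdd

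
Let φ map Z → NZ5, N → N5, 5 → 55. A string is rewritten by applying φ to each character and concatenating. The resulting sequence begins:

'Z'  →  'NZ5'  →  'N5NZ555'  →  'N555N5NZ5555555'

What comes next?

Rewriting the 15 symbols of N555N5NZ5555555 one by one yields N5 55 55 55 N5 55 N5 NZ5 55 55 55 55 55 55 55; concatenated:

N5555555N555N5NZ555555555555555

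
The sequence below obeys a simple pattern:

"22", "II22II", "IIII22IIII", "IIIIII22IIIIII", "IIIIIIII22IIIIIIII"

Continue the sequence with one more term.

IIIIIIIIII22IIIIIIIIII

Each term wraps the previous one in II on the left and II on the right.
So the next term is II·IIIIIIII22IIIIIIII·II.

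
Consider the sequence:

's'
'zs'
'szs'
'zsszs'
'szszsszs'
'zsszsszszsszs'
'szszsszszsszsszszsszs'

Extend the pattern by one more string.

Each term (from the third on) is the two preceding terms concatenated in order: term 3 = s·zs = szs.
Continuing: zsszsszszsszs · szszsszszsszsszszsszs gives term 8.

zsszsszszsszsszszsszszsszsszszsszs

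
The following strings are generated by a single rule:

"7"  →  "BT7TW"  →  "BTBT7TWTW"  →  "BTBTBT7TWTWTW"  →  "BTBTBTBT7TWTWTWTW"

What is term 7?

Each term wraps the previous one in BT on the left and TW on the right.
From BTBTBTBT7TWTWTWTW, 2 further steps: BTBTBTBT7TWTWTWTW → BTBTBTBTBT7TWTWTWTWTW → (answer).

BTBTBTBTBTBT7TWTWTWTWTWTW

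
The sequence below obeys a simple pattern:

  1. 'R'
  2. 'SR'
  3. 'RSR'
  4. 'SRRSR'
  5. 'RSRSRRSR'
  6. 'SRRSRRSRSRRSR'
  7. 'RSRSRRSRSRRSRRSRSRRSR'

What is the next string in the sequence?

SRRSRRSRSRRSRRSRSRRSRSRRSRRSRSRRSR

This is a Fibonacci-style word recurrence s(k) = s(k−2)·s(k−1): e.g. R·SR = RSR.
So term 8 is SRRSRRSRSRRSR·RSRSRRSRSRRSRRSRSRRSR.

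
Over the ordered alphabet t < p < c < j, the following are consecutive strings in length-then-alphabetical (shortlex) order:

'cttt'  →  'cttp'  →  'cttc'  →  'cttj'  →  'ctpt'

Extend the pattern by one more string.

Find the rightmost character of ctpt below j, bump it to the next letter, and reset everything to its right to t.

ctpp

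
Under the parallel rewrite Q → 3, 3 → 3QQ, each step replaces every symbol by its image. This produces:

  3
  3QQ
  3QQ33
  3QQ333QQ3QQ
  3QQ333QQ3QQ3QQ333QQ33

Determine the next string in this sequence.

3QQ333QQ3QQ3QQ333QQ333QQ333QQ3QQ3QQ333QQ3QQ

φ(3QQ333QQ3QQ3QQ333QQ33) expands symbol-by-symbol to 3QQ 3 3 3QQ 3QQ 3QQ 3 3 3QQ 3 3 3QQ 3 3 3QQ 3QQ 3QQ 3 3 3QQ 3QQ; joining the 21 pieces gives the next term.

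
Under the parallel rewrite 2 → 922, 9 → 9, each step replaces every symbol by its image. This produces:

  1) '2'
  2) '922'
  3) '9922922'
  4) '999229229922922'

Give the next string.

Applying the rule to each of the 15 symbols of 999229229922922 gives the pieces 9 9 9 922 922 9 922 922 9 9 922 922 9 922 922, which concatenate to the answer.

9999229229922922999229229922922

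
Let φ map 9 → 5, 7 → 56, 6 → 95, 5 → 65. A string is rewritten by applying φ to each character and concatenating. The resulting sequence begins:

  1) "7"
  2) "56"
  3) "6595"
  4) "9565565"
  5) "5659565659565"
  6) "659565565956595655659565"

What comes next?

95655659565659565565956556595656595655659565

Applying the rule to each of the 24 symbols of 659565565956595655659565 gives the pieces 95 65 5 65 95 65 65 95 65 5 65 95 65 5 65 95 65 65 95 65 5 65 95 65, which concatenate to the answer.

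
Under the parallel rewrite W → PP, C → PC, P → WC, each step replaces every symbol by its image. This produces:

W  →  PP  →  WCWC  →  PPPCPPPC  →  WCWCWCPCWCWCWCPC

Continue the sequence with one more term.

PPPCPPPCPPPCWCPCPPPCPPPCPPPCWCPC

Replace each of the 16 characters of WCWCWCPCWCWCWCPC in place — PP PC PP PC PP PC WC PC PP PC PP PC PP PC WC PC — and concatenate.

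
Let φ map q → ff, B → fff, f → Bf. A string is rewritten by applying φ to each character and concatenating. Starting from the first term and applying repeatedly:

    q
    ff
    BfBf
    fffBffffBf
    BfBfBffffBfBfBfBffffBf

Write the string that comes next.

fffBffffBffffBfBfBfBffffBffffBffffBffffBfBfBfBffffBf

φ(BfBfBffffBfBfBfBffffBf) expands symbol-by-symbol to fff Bf fff Bf fff Bf Bf Bf Bf fff Bf fff Bf fff Bf fff Bf Bf Bf Bf fff Bf; joining the 22 pieces gives the next term.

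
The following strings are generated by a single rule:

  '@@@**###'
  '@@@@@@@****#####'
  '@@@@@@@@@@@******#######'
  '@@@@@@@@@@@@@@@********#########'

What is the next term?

Each string has the form @^{4n-1} *^{2n} #^{2n+1} (n = 1, 2, …).
At n = 5 the blocks have lengths 19, 10, 11.

@@@@@@@@@@@@@@@@@@@**********###########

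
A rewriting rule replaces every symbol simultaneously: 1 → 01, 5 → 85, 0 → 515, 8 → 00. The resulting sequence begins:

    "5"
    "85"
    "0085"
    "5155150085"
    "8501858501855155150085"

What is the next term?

Replace each of the 22 characters of 8501858501855155150085 in place — 00 85 515 01 00 85 00 85 515 01 00 85 85 01 85 85 01 85 515 515 00 85 — and concatenate.

008551501008500855150100858501858501855155150085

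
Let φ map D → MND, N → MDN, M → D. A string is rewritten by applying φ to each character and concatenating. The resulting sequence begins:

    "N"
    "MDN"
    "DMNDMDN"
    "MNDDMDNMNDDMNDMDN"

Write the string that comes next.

DMDNMNDMNDDMNDMDNDMDNMNDMNDDMDNMNDDMNDMDN

Applying the rule to each of the 17 symbols of MNDDMDNMNDDMNDMDN gives the pieces D MDN MND MND D MND MDN D MDN MND MND D MDN MND D MND MDN, which concatenate to the answer.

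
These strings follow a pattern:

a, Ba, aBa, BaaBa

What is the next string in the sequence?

aBaBaaBa

This is a Fibonacci-style word recurrence s(k) = s(k−2)·s(k−1): e.g. a·Ba = aBa.
The next term joins aBa and BaaBa.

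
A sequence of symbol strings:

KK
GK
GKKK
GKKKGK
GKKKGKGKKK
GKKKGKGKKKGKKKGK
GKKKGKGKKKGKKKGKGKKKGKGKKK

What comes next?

GKKKGKGKKKGKKKGKGKKKGKGKKKGKKKGKGKKKGKKKGK

Each term (from the third on) is the previous term followed by the one before it: term 3 = GK·KK = GKKK.
Continuing: GKKKGKGKKKGKKKGKGKKKGKGKKK · GKKKGKGKKKGKKKGK gives term 8.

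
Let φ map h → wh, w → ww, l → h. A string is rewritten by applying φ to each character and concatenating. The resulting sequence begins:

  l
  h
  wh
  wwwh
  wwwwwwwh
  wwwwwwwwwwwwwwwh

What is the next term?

wwwwwwwwwwwwwwwwwwwwwwwwwwwwwwwh

φ(wwwwwwwwwwwwwwwh) expands symbol-by-symbol to ww ww ww ww ww ww ww ww ww ww ww ww ww ww ww wh; joining the 16 pieces gives the next term.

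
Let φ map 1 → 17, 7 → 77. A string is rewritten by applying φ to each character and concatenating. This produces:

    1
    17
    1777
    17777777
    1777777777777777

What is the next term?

17777777777777777777777777777777

φ(1777777777777777) expands symbol-by-symbol to 17 77 77 77 77 77 77 77 77 77 77 77 77 77 77 77; joining the 16 pieces gives the next term.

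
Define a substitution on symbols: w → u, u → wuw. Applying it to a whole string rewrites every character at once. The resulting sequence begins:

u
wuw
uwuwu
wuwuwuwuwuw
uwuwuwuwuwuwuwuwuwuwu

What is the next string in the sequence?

wuwuwuwuwuwuwuwuwuwuwuwuwuwuwuwuwuwuwuwuwuw

Replace each of the 21 characters of uwuwuwuwuwuwuwuwuwuwu in place — wuw u wuw u wuw u wuw u wuw u wuw u wuw u wuw u wuw u wuw u wuw — and concatenate.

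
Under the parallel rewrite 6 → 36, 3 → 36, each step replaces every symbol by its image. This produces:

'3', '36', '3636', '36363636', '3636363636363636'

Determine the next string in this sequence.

Applying the rule to each of the 16 symbols of 3636363636363636 gives the pieces 36 36 36 36 36 36 36 36 36 36 36 36 36 36 36 36, which concatenate to the answer.

36363636363636363636363636363636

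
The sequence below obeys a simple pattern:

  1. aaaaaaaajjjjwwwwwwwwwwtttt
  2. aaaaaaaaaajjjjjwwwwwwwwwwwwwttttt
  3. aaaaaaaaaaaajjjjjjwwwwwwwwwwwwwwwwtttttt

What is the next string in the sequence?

aaaaaaaaaaaaaajjjjjjjwwwwwwwwwwwwwwwwwwwttttttt

Reading off run lengths: a runs 8, 10, 12; j runs 4, 5, 6; w runs 10, 13, 16; t runs 4, 5, 6 — each is linear in n, where the shown terms are n = 3, 4, 5.
Setting n = 6 gives 14, 7, 19, 7 characters in each block.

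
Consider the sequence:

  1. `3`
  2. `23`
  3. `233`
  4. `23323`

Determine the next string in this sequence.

23323233

This is a Fibonacci-style word recurrence s(k) = s(k−1)·s(k−2): e.g. 23·3 = 233.
The next term joins 23323 and 233.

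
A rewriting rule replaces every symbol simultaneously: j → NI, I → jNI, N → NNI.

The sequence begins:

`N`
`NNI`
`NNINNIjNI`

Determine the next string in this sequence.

NNINNIjNINNINNIjNININNIjNI

Expanding NNINNIjNI: N→NNI, N→NNI, I→jNI, N→NNI, N→NNI, I→jNI, j→NI, N→NNI, I→jNI. Concatenated: NNI NNI jNI NNI NNI jNI NI NNI jNI.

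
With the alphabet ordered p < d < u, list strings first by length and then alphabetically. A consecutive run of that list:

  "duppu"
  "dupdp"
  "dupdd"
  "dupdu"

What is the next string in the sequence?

dupup

Find the rightmost character of dupdu below u, bump it to the next letter, and reset everything to its right to p.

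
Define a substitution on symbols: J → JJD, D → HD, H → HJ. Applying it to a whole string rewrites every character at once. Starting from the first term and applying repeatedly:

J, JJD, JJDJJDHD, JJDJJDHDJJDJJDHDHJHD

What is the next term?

JJDJJDHDJJDJJDHDHJHDJJDJJDHDJJDJJDHDHJHDHJJJDHJHD

Replace each of the 20 characters of JJDJJDHDJJDJJDHDHJHD in place — JJD JJD HD JJD JJD HD HJ HD JJD JJD HD JJD JJD HD HJ HD HJ JJD HJ HD — and concatenate.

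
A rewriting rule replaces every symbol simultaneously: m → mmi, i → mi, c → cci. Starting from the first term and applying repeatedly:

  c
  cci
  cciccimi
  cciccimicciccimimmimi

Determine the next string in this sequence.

Rewriting the 21 symbols of cciccimicciccimimmimi one by one yields cci cci mi cci cci mi mmi mi cci cci mi cci cci mi mmi mi mmi mmi mi mmi mi; concatenated:

cciccimicciccimimmimicciccimicciccimimmimimmimmimimmimi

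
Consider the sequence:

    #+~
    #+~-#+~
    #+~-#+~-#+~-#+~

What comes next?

#+~-#+~-#+~-#+~-#+~-#+~-#+~-#+~

Each string is two copies of the previous one joined by '-'.
So the next term is two copies of #+~-#+~-#+~-#+~ with '-' between the halves.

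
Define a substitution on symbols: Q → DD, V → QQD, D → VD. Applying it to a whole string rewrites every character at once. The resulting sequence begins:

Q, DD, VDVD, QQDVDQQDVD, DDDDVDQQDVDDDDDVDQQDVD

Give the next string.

VDVDVDVDQQDVDDDDDVDQQDVDVDVDVDVDQQDVDDDDDVDQQDVD

φ(DDDDVDQQDVDDDDDVDQQDVD) expands symbol-by-symbol to VD VD VD VD QQD VD DD DD VD QQD VD VD VD VD VD QQD VD DD DD VD QQD VD; joining the 22 pieces gives the next term.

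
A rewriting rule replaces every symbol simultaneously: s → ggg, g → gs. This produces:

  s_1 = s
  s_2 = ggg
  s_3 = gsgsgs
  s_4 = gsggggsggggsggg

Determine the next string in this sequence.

Applying the rule to each of the 15 symbols of gsggggsggggsggg gives the pieces gs ggg gs gs gs gs ggg gs gs gs gs ggg gs gs gs, which concatenate to the answer.

gsggggsgsgsgsggggsgsgsgsggggsgsgs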